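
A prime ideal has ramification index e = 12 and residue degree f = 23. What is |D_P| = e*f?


|D_P| = e * f
= 12 * 23
= 276

276


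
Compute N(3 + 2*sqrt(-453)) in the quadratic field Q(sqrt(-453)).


N(a + b*sqrt(d)) = a^2 - d*b^2
= (3)^2 - (-453)*(2)^2
= 9 + 1812
= 1821

1821


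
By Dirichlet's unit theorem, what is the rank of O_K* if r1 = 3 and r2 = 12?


By Dirichlet's unit theorem:
rank = r1 + r2 - 1
= 3 + 12 - 1
= 14

14


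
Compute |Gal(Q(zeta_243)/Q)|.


|Gal(Q(zeta_243)/Q)| = phi(243)
= 162

162


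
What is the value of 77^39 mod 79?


p = 79 is prime and the exponent is (p-1)/2 = 39, so by Euler's criterion 77^39 = (77/79) = +1 or -1 mod 79.
Compute by square-and-multiply:
  39 = 32 + 4 + 2 + 1 (binary 100111)
  Repeated squaring mod 79: 77^1 = 77, 77^2 = 4, 77^4 = 16, 77^8 = 19, 77^16 = 45, 77^32 = 50
  77^39 = 77^32 * 77^4 * 77^2 * 77^1 = 50 * 16 * 4 * 77 mod 79
    50 * 16 = 800 = 10 mod 79
    10 * 4 = 40 = 40 mod 79
    40 * 77 = 3080 = 78 mod 79
  77^39 = 78 mod 79
Result 78 = p - 1 = -1 mod 79: 77 is a quadratic non-residue mod 79. As a residue in [0, p-1] the value is 78.
77^39 mod 79 = 78

78


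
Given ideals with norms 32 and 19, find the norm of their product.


N(IJ) = N(I) * N(J)
= 32 * 19
= 608

608


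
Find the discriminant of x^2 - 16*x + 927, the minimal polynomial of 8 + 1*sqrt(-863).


The element 8 + 1*sqrt(-863) has minimal polynomial:
x^2 - 16*x + 927
Discriminant = (-16)^2 - 4*(927)
= 256 - 3708
= -3452

-3452


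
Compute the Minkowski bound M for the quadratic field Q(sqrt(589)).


d = 589, d mod 4 = 1, so disc(K) = d = 589; |disc(K)| = 589
Real quadratic field, so n = 2, s = r2 = 0, r1 = 2
M = (n!/n^n) * (4/pi)^s * sqrt(|disc(K)|) = (2!/2^2) * (4/pi)^0 * sqrt(589)
= 0.5 * 1.000000 * 24.269322
= 12.1347

12.1347


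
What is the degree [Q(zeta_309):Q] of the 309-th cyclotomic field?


The degree equals Euler's totient phi(309).
309 = 3 * 103
phi(309) = 204

204


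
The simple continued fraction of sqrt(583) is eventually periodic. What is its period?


Run the CF algorithm for sqrt(583).
a_0 = floor(sqrt(583)) = 24; set m_0=0, q_0=1.
Recurrence: m' = q*a - m,  q' = (d - m'^2)/q,  a' = floor((a_0 + m')/q').
  step 1: m=24, q=7, a=6
  step 2: m=18, q=37, a=1
  step 3: m=19, q=6, a=7
  step 4: m=23, q=9, a=5
  step 5: m=22, q=11, a=4
  step 6: m=22, q=9, a=5
  step 7: m=23, q=6, a=7
  step 8: m=19, q=37, a=1
  step 9: m=18, q=7, a=6
  step 10: m=24, q=1, a=48
a_10 = 2*a_0 = 48, so the period closes here.
sqrt(583) = [24; 6, 1, 7, 5, 4, 5, 7, 1, 6, 48]
Period length = 10

10


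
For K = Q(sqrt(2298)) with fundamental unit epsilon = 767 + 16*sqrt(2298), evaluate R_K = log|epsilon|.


epsilon = 767 + 16*sqrt(2298)
= 1533.9993
R = ln(1533.9993)
= 7.3356

7.3356


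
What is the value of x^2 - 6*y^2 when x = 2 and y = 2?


x^2 - d*y^2
= 2^2 - 6*2^2
= 4 - 24
= -20

-20


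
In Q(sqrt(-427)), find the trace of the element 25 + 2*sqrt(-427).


Tr(a + b*sqrt(d)) = (a + b*sqrt(d)) + (a - b*sqrt(d)) = 2a
= 2 * (25)
= 50

50


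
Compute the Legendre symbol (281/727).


p = 727 is prime, so compute (281/727) with the reciprocity algorithm (Jacobi-symbol steps: pull out 2s via (2/n), flip via reciprocity, reduce):
  reciprocity: (281/727) -> +(727/281)
  reduce: (165/281)
  reciprocity: (165/281) -> +(281/165)
  reduce: (116/165)
  pull out 2: (2/165) = -1  (since 165 mod 8 = 5)
  pull out 2: (2/165) = -1  (since 165 mod 8 = 5)
  reciprocity: (29/165) -> +(165/29)
  reduce: (20/29)
  pull out 2: (2/29) = -1  (since 29 mod 8 = 5)
  pull out 2: (2/29) = -1  (since 29 mod 8 = 5)
  reciprocity: (5/29) -> +(29/5)
  reduce: (4/5)
  pull out 2: (2/5) = -1  (since 5 mod 8 = 5)
  pull out 2: (2/5) = -1  (since 5 mod 8 = 5)
  (1/5) = 1
Product of signs = 1
(281/727) = 1

1


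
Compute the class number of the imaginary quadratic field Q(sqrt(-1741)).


K = Q(sqrt(-1741)). d mod 4 = 3, so D = disc(K) = 4d = -6964
h(K) equals the number of primitive reduced positive-definite forms (a, b, c) = a*x^2 + b*x*y + c*y^2 with b^2 - 4ac = D,
where reduced means |b| <= a <= c, with b >= 0 whenever |b| = a or a = c, and primitive means gcd(a, b, c) = 1.
Reduced forces 3a^2 <= |D| = 6964, so 1 <= a <= 48; b must have the parity of D, and c = (b^2 - D)/(4a) must be an integer >= a.
Enumerate a = 1..48, b in [-a, a]:
  a=1: (1, 0, 1741)  [1]
  a=2: (2, 2, 871)  [1]
  a=3..4: none
  a=5: (5, -4, 349), (5, 4, 349)  [2]
  a=6: none
  a=7: (7, -6, 250), (7, 6, 250)  [2]
  a=8..9: none
  a=10: (10, -6, 175), (10, 6, 175)  [2]
  a=11..12: none
  a=13: (13, -2, 134), (13, 2, 134)  [2]
  a=14: (14, -6, 125), (14, 6, 125)  [2]
  a=15..18: none
  a=19: (19, -16, 95), (19, 16, 95)  [2]
  a=20..24: none
  a=25: (25, -6, 70), (25, 6, 70)  [2]
  a=26: (26, -2, 67), (26, 2, 67)  [2]
  a=27..28: none
  a=29: (29, -24, 65), (29, 24, 65)  [2]
  a=30..34: none
  a=35: (35, -34, 58), (35, -6, 50), (35, 6, 50), (35, 34, 58)  [4]
  a=36..37: none
  a=38: (38, -22, 49), (38, 22, 49)  [2]
  a=39..48: none
Total reduced forms: 1 + 1 + 2 + 2 + 2 + 2 + 2 + 2 + 2 + 2 + 2 + 4 + 2 = 26
h = 26

26


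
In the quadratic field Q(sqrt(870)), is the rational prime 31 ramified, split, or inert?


K = Q(sqrt(870)). Since d mod 4 = 2, disc(K) = 3480.
Check p | disc: 3480 mod 31 = 8.
p does not divide disc. Compute Legendre symbol (d/p):
2^((31-1)/2) mod 31 = 1
(d/p) = 1, so p splits: (p) = P*P' with e=1, f=1, g=2.
Therefore p is split.

split


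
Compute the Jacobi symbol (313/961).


Compute (313/961) via quadratic reciprocity:
  reciprocity: (313/961) -> +(961/313)
  reduce: (22/313)
  pull out 2: (2/313) = +1  (since 313 mod 8 = 1)
  reciprocity: (11/313) -> +(313/11)
  reduce: (5/11)
  reciprocity: (5/11) -> +(11/5)
  reduce: (1/5)
  (1/5) = 1
Product of signs = 1

1


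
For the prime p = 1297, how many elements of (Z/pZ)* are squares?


For prime p, the number of non-zero quadratic residues is (p-1)/2.
= (1297-1)/2
= 648

648


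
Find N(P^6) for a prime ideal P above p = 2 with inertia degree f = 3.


N(P^a) = p^(a*f)
= 2^(6*3)
= 2^18
= 262144

262144


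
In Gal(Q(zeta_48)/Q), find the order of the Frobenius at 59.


The Frobenius at p in Gal(Q(zeta_n)/Q) = (Z/nZ)* is the class of p, so its order is ord_48(59), the smallest k >= 1 with 59^k = 1 mod 48.
n = 48 = 2^4 * 3, phi(48) = 16; the order divides phi(n).
Divisors of 16: 1, 2, 4, 8, 16
Repeated squaring mod 48: 59^1 = 11, 59^2 = 25, 59^4 = 1, 59^8 = 1, 59^16 = 1
Test divisors in increasing order:
  k=1: 59^1 = 11 mod 48
  k=2: 59^2 = 25 mod 48
  k=4: 59^4 = 1 mod 48  <- first divisor giving 1
Order = 4

4


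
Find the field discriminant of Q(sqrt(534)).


For K = Q(sqrt(d)) with d squarefree: disc(K) = d if d = 1 mod 4, and disc(K) = 4d if d = 2 or 3 mod 4.
Here d = 534, and d mod 4 = 2.
d = 2 mod 4, not 1 (O_K = Z[sqrt(d)]), so disc(K) = 4d = 4 * (534) = 2136

2136


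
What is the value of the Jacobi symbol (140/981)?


Compute (140/981) via quadratic reciprocity:
  pull out 2: (2/981) = -1  (since 981 mod 8 = 5)
  pull out 2: (2/981) = -1  (since 981 mod 8 = 5)
  reciprocity: (35/981) -> +(981/35)
  reduce: (1/35)
  (1/35) = 1
Product of signs = 1

1


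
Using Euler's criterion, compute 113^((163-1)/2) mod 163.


p = 163 is prime and the exponent is (p-1)/2 = 81, so by Euler's criterion 113^81 = (113/163) = +1 or -1 mod 163.
Compute by square-and-multiply:
  81 = 64 + 16 + 1 (binary 1010001)
  Repeated squaring mod 163: 113^1 = 113, 113^2 = 55, 113^4 = 91, 113^8 = 131, 113^16 = 46, 113^32 = 160, 113^64 = 9
  113^81 = 113^64 * 113^16 * 113^1 = 9 * 46 * 113 mod 163
    9 * 46 = 414 = 88 mod 163
    88 * 113 = 9944 = 1 mod 163
  113^81 = 1 mod 163
Result 1: 113 is a quadratic residue mod 163.
113^81 mod 163 = 1

1


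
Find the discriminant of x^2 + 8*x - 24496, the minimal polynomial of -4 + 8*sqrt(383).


The element -4 + 8*sqrt(383) has minimal polynomial:
x^2 + 8*x - 24496
Discriminant = (8)^2 - 4*(-24496)
= 64 + 97984
= 98048

98048


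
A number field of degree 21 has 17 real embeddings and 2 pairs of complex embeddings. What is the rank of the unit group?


By Dirichlet's unit theorem:
rank = r1 + r2 - 1
= 17 + 2 - 1
= 18

18


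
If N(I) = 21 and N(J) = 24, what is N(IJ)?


N(IJ) = N(I) * N(J)
= 21 * 24
= 504

504


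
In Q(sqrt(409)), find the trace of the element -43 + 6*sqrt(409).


Tr(a + b*sqrt(d)) = (a + b*sqrt(d)) + (a - b*sqrt(d)) = 2a
= 2 * (-43)
= -86

-86


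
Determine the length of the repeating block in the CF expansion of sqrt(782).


Run the CF algorithm for sqrt(782).
a_0 = floor(sqrt(782)) = 27; set m_0=0, q_0=1.
Recurrence: m' = q*a - m,  q' = (d - m'^2)/q,  a' = floor((a_0 + m')/q').
  step 1: m=27, q=53, a=1
  step 2: m=26, q=2, a=26
  step 3: m=26, q=53, a=1
  step 4: m=27, q=1, a=54
a_4 = 2*a_0 = 54, so the period closes here.
sqrt(782) = [27; 1, 26, 1, 54]
Period length = 4

4


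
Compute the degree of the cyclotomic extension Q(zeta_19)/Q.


The degree equals Euler's totient phi(19).
19 = 19
phi(19) = 18

18


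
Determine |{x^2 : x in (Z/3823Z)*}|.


For prime p, the number of non-zero quadratic residues is (p-1)/2.
= (3823-1)/2
= 1911

1911


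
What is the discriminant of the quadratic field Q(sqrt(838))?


For K = Q(sqrt(d)) with d squarefree: disc(K) = d if d = 1 mod 4, and disc(K) = 4d if d = 2 or 3 mod 4.
Here d = 838, and d mod 4 = 2.
d = 2 mod 4, not 1 (O_K = Z[sqrt(d)]), so disc(K) = 4d = 4 * (838) = 3352

3352


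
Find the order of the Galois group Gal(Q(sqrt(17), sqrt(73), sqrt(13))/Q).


The 3 square roots of distinct primes are multiplicatively independent over Q,
so [K:Q] = 2^3 and Gal(K/Q) is isomorphic to (Z/2Z)^3.
|Gal| = 2^3 = 8

8


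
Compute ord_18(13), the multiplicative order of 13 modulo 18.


We want ord_18(13), the smallest k >= 1 with 13^k = 1 mod 18.
n = 18 = 2 * 3^2, phi(18) = 6; the order divides phi(n).
Divisors of 6: 1, 2, 3, 6
Repeated squaring mod 18: 13^1 = 13, 13^2 = 7, 13^4 = 13
Test divisors in increasing order:
  k=1: 13^1 = 13 mod 18
  k=2: 13^2 = 7 mod 18
  k=3: 13^3 = 7 * 13 = 1 mod 18  <- first divisor giving 1
Order = 3

3


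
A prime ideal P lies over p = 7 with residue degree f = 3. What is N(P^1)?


N(P^a) = p^(a*f)
= 7^(1*3)
= 7^3
= 343

343


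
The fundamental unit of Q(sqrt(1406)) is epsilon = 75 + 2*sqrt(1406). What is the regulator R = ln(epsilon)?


epsilon = 75 + 2*sqrt(1406)
= 149.9933
R = ln(149.9933)
= 5.0106

5.0106


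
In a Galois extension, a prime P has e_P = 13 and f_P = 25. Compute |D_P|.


|D_P| = e * f
= 13 * 25
= 325

325


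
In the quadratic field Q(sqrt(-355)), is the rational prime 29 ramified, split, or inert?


K = Q(sqrt(-355)). Since d mod 4 = 1, disc(K) = -355.
Check p | disc: -355 mod 29 = 22.
p does not divide disc. Compute Legendre symbol (d/p):
22^((29-1)/2) mod 29 = 1
(d/p) = 1, so p splits: (p) = P*P' with e=1, f=1, g=2.
Therefore p is split.

split


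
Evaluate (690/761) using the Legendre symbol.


p = 761 is prime, so compute (690/761) with the reciprocity algorithm (Jacobi-symbol steps: pull out 2s via (2/n), flip via reciprocity, reduce):
  pull out 2: (2/761) = +1  (since 761 mod 8 = 1)
  reciprocity: (345/761) -> +(761/345)
  reduce: (71/345)
  reciprocity: (71/345) -> +(345/71)
  reduce: (61/71)
  reciprocity: (61/71) -> +(71/61)
  reduce: (10/61)
  pull out 2: (2/61) = -1  (since 61 mod 8 = 5)
  reciprocity: (5/61) -> +(61/5)
  reduce: (1/5)
  (1/5) = 1
Product of signs = -1
(690/761) = -1

-1


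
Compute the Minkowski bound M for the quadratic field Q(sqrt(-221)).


d = -221, d mod 4 = 3, so disc(K) = 4d = -884; |disc(K)| = 884
Imaginary quadratic field, so n = 2, s = r2 = 1, r1 = 0
M = (n!/n^n) * (4/pi)^s * sqrt(|disc(K)|) = (2!/2^2) * (4/pi)^1 * sqrt(884)
= 0.5 * 1.273240 * 29.732137
= 18.9281

18.9281


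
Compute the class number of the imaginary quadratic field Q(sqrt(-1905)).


K = Q(sqrt(-1905)). d mod 4 = 3, so D = disc(K) = 4d = -7620
h(K) equals the number of primitive reduced positive-definite forms (a, b, c) = a*x^2 + b*x*y + c*y^2 with b^2 - 4ac = D,
where reduced means |b| <= a <= c, with b >= 0 whenever |b| = a or a = c, and primitive means gcd(a, b, c) = 1.
Reduced forces 3a^2 <= |D| = 7620, so 1 <= a <= 50; b must have the parity of D, and c = (b^2 - D)/(4a) must be an integer >= a.
Enumerate a = 1..50, b in [-a, a]:
  a=1: (1, 0, 1905)  [1]
  a=2: (2, 2, 953)  [1]
  a=3: (3, 0, 635)  [1]
  a=4: none
  a=5: (5, 0, 381)  [1]
  a=6: (6, 6, 319)  [1]
  a=7..9: none
  a=10: (10, 10, 193)  [1]
  a=11: (11, -6, 174), (11, 6, 174)  [2]
  a=12..14: none
  a=15: (15, 0, 127)  [1]
  a=16: none
  a=17: (17, -8, 113), (17, 8, 113)  [2]
  a=18..21: none
  a=22: (22, -6, 87), (22, 6, 87)  [2]
  a=23: (23, -4, 83), (23, 4, 83)  [2]
  a=24..28: none
  a=29: (29, -6, 66), (29, 6, 66)  [2]
  a=30: (30, 30, 71)  [1]
  a=31..32: none
  a=33: (33, -6, 58), (33, 6, 58)  [2]
  a=34: (34, -26, 61), (34, 26, 61)  [2]
  a=35..45: none
  a=46: (46, -42, 51), (46, 42, 51)  [2]
  a=47..50: none
Total reduced forms: 1 + 1 + 1 + 1 + 1 + 1 + 2 + 1 + 2 + 2 + 2 + 2 + 1 + 2 + 2 + 2 = 24
h = 24

24


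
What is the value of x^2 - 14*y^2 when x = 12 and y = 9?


x^2 - d*y^2
= 12^2 - 14*9^2
= 144 - 1134
= -990

-990


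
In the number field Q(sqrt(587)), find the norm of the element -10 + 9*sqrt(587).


N(a + b*sqrt(d)) = a^2 - d*b^2
= (-10)^2 - (587)*(9)^2
= 100 - 47547
= -47447

-47447


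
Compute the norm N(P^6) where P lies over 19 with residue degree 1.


N(P^a) = p^(a*f)
= 19^(6*1)
= 19^6
= 47045881

47045881


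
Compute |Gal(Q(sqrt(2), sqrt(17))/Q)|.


The 2 square roots of distinct primes are multiplicatively independent over Q,
so [K:Q] = 2^2 and Gal(K/Q) is isomorphic to (Z/2Z)^2.
|Gal| = 2^2 = 4

4


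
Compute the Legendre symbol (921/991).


p = 991 is prime, so compute (921/991) with the reciprocity algorithm (Jacobi-symbol steps: pull out 2s via (2/n), flip via reciprocity, reduce):
  reciprocity: (921/991) -> +(991/921)
  reduce: (70/921)
  pull out 2: (2/921) = +1  (since 921 mod 8 = 1)
  reciprocity: (35/921) -> +(921/35)
  reduce: (11/35)
  reciprocity: (11/35) -> -(35/11)
  reduce: (2/11)
  pull out 2: (2/11) = -1  (since 11 mod 8 = 3)
  (1/11) = 1
Product of signs = 1
(921/991) = 1

1


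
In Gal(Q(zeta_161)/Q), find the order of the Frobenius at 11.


The Frobenius at p in Gal(Q(zeta_n)/Q) = (Z/nZ)* is the class of p, so its order is ord_161(11), the smallest k >= 1 with 11^k = 1 mod 161.
n = 161 = 7 * 23, phi(161) = 132; the order divides phi(n).
Divisors of 132: 1, 2, 3, 4, 6, 11, 12, 22, 33, 44, 66, 132
Repeated squaring mod 161: 11^1 = 11, 11^2 = 121, 11^4 = 151, 11^8 = 100, 11^16 = 18, 11^32 = 2, 11^64 = 4, 11^128 = 16
Test divisors in increasing order:
  k=1: 11^1 = 11 mod 161
  k=2: 11^2 = 121 mod 161
  k=3: 11^3 = 121 * 11 = 43 mod 161
  k=4: 11^4 = 151 mod 161
  k=6: 11^6 = 151 * 121 = 78 mod 161
  k=11: 11^11 = 100 * 121 * 11 = 114 mod 161
  k=12: 11^12 = 100 * 151 = 127 mod 161
  k=22: 11^22 = 18 * 151 * 121 = 116 mod 161
  k=33: 11^33 = 2 * 11 = 22 mod 161
  k=44: 11^44 = 2 * 100 * 151 = 93 mod 161
  k=66: 11^66 = 4 * 121 = 1 mod 161  <- first divisor giving 1
Order = 66

66


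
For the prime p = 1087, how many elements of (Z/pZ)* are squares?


For prime p, the number of non-zero quadratic residues is (p-1)/2.
= (1087-1)/2
= 543

543


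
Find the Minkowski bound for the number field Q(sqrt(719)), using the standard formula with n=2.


d = 719, d mod 4 = 3, so disc(K) = 4d = 2876; |disc(K)| = 2876
Real quadratic field, so n = 2, s = r2 = 0, r1 = 2
M = (n!/n^n) * (4/pi)^s * sqrt(|disc(K)|) = (2!/2^2) * (4/pi)^0 * sqrt(2876)
= 0.5 * 1.000000 * 53.628351
= 26.8142

26.8142


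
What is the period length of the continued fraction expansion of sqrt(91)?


Run the CF algorithm for sqrt(91).
a_0 = floor(sqrt(91)) = 9; set m_0=0, q_0=1.
Recurrence: m' = q*a - m,  q' = (d - m'^2)/q,  a' = floor((a_0 + m')/q').
  step 1: m=9, q=10, a=1
  step 2: m=1, q=9, a=1
  step 3: m=8, q=3, a=5
  step 4: m=7, q=14, a=1
  step 5: m=7, q=3, a=5
  step 6: m=8, q=9, a=1
  step 7: m=1, q=10, a=1
  step 8: m=9, q=1, a=18
a_8 = 2*a_0 = 18, so the period closes here.
sqrt(91) = [9; 1, 1, 5, 1, 5, 1, 1, 18]
Period length = 8

8


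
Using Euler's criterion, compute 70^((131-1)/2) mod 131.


p = 131 is prime and the exponent is (p-1)/2 = 65, so by Euler's criterion 70^65 = (70/131) = +1 or -1 mod 131.
Compute by square-and-multiply:
  65 = 64 + 1 (binary 1000001)
  Repeated squaring mod 131: 70^1 = 70, 70^2 = 53, 70^4 = 58, 70^8 = 89, 70^16 = 61, 70^32 = 53, 70^64 = 58
  70^65 = 70^64 * 70^1 = 58 * 70 mod 131
    58 * 70 = 4060 = 130 mod 131
  70^65 = 130 mod 131
Result 130 = p - 1 = -1 mod 131: 70 is a quadratic non-residue mod 131. As a residue in [0, p-1] the value is 130.
70^65 mod 131 = 130

130


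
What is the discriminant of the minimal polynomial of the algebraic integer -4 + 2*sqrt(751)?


The element -4 + 2*sqrt(751) has minimal polynomial:
x^2 + 8*x - 2988
Discriminant = (8)^2 - 4*(-2988)
= 64 + 11952
= 12016

12016


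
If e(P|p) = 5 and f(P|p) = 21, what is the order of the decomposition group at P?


|D_P| = e * f
= 5 * 21
= 105

105


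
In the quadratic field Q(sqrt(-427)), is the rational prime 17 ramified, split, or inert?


K = Q(sqrt(-427)). Since d mod 4 = 1, disc(K) = -427.
Check p | disc: -427 mod 17 = 15.
p does not divide disc. Compute Legendre symbol (d/p):
15^((17-1)/2) mod 17 = 1
(d/p) = 1, so p splits: (p) = P*P' with e=1, f=1, g=2.
Therefore p is split.

split


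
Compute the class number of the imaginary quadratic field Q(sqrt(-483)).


K = Q(sqrt(-483)). d mod 4 = 1, so D = disc(K) = d = -483
h(K) equals the number of primitive reduced positive-definite forms (a, b, c) = a*x^2 + b*x*y + c*y^2 with b^2 - 4ac = D,
where reduced means |b| <= a <= c, with b >= 0 whenever |b| = a or a = c, and primitive means gcd(a, b, c) = 1.
Reduced forces 3a^2 <= |D| = 483, so 1 <= a <= 12; b must have the parity of D, and c = (b^2 - D)/(4a) must be an integer >= a.
Enumerate a = 1..12, b in [-a, a]:
  a=1: (1, 1, 121)  [1]
  a=2: none
  a=3: (3, 3, 41)  [1]
  a=4..6: none
  a=7: (7, 7, 19)  [1]
  a=8..10: none
  a=11: (11, 1, 11)  [1]
  a=12: none
Total reduced forms: 1 + 1 + 1 + 1 = 4
h = 4

4


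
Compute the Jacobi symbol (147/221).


Compute (147/221) via quadratic reciprocity:
  reciprocity: (147/221) -> +(221/147)
  reduce: (74/147)
  pull out 2: (2/147) = -1  (since 147 mod 8 = 3)
  reciprocity: (37/147) -> +(147/37)
  reduce: (36/37)
  pull out 2: (2/37) = -1  (since 37 mod 8 = 5)
  pull out 2: (2/37) = -1  (since 37 mod 8 = 5)
  reciprocity: (9/37) -> +(37/9)
  reduce: (1/9)
  (1/9) = 1
Product of signs = -1

-1


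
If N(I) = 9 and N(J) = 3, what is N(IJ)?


N(IJ) = N(I) * N(J)
= 9 * 3
= 27

27


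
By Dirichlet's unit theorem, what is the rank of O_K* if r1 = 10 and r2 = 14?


By Dirichlet's unit theorem:
rank = r1 + r2 - 1
= 10 + 14 - 1
= 23

23


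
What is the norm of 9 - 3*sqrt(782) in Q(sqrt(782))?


N(a + b*sqrt(d)) = a^2 - d*b^2
= (9)^2 - (782)*(-3)^2
= 81 - 7038
= -6957

-6957


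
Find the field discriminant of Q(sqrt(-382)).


For K = Q(sqrt(d)) with d squarefree: disc(K) = d if d = 1 mod 4, and disc(K) = 4d if d = 2 or 3 mod 4.
Here d = -382, and d mod 4 = 2.
d = 2 mod 4, not 1 (O_K = Z[sqrt(d)]), so disc(K) = 4d = 4 * (-382) = -1528

-1528


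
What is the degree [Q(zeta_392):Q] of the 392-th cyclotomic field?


The degree equals Euler's totient phi(392).
392 = 2^3 * 7^2
phi(392) = 168

168


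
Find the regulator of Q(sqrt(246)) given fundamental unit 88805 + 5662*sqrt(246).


epsilon = 88805 + 5662*sqrt(246)
= 177610.0000
R = ln(177610.0000)
= 12.0873

12.0873


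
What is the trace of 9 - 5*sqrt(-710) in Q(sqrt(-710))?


Tr(a + b*sqrt(d)) = (a + b*sqrt(d)) + (a - b*sqrt(d)) = 2a
= 2 * (9)
= 18

18


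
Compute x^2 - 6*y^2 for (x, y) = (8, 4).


x^2 - d*y^2
= 8^2 - 6*4^2
= 64 - 96
= -32

-32


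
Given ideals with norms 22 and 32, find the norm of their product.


N(IJ) = N(I) * N(J)
= 22 * 32
= 704

704


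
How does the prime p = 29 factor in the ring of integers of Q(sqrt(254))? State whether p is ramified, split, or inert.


K = Q(sqrt(254)). Since d mod 4 = 2, disc(K) = 1016.
Check p | disc: 1016 mod 29 = 1.
p does not divide disc. Compute Legendre symbol (d/p):
22^((29-1)/2) mod 29 = 1
(d/p) = 1, so p splits: (p) = P*P' with e=1, f=1, g=2.
Therefore p is split.

split


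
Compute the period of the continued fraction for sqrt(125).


Run the CF algorithm for sqrt(125).
a_0 = floor(sqrt(125)) = 11; set m_0=0, q_0=1.
Recurrence: m' = q*a - m,  q' = (d - m'^2)/q,  a' = floor((a_0 + m')/q').
  step 1: m=11, q=4, a=5
  step 2: m=9, q=11, a=1
  step 3: m=2, q=11, a=1
  step 4: m=9, q=4, a=5
  step 5: m=11, q=1, a=22
a_5 = 2*a_0 = 22, so the period closes here.
sqrt(125) = [11; 5, 1, 1, 5, 22]
Period length = 5

5


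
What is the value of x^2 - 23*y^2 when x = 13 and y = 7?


x^2 - d*y^2
= 13^2 - 23*7^2
= 169 - 1127
= -958

-958


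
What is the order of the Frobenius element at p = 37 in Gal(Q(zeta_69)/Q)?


The Frobenius at p in Gal(Q(zeta_n)/Q) = (Z/nZ)* is the class of p, so its order is ord_69(37), the smallest k >= 1 with 37^k = 1 mod 69.
n = 69 = 3 * 23, phi(69) = 44; the order divides phi(n).
Divisors of 44: 1, 2, 4, 11, 22, 44
Repeated squaring mod 69: 37^1 = 37, 37^2 = 58, 37^4 = 52, 37^8 = 13, 37^16 = 31, 37^32 = 64
Test divisors in increasing order:
  k=1: 37^1 = 37 mod 69
  k=2: 37^2 = 58 mod 69
  k=4: 37^4 = 52 mod 69
  k=11: 37^11 = 13 * 58 * 37 = 22 mod 69
  k=22: 37^22 = 31 * 52 * 58 = 1 mod 69  <- first divisor giving 1
Order = 22

22


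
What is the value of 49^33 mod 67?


p = 67 is prime and the exponent is (p-1)/2 = 33, so by Euler's criterion 49^33 = (49/67) = +1 or -1 mod 67.
Compute by square-and-multiply:
  33 = 32 + 1 (binary 100001)
  Repeated squaring mod 67: 49^1 = 49, 49^2 = 56, 49^4 = 54, 49^8 = 35, 49^16 = 19, 49^32 = 26
  49^33 = 49^32 * 49^1 = 26 * 49 mod 67
    26 * 49 = 1274 = 1 mod 67
  49^33 = 1 mod 67
Result 1: 49 is a quadratic residue mod 67.
49^33 mod 67 = 1

1


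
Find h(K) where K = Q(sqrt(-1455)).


K = Q(sqrt(-1455)). d mod 4 = 1, so D = disc(K) = d = -1455
h(K) equals the number of primitive reduced positive-definite forms (a, b, c) = a*x^2 + b*x*y + c*y^2 with b^2 - 4ac = D,
where reduced means |b| <= a <= c, with b >= 0 whenever |b| = a or a = c, and primitive means gcd(a, b, c) = 1.
Reduced forces 3a^2 <= |D| = 1455, so 1 <= a <= 22; b must have the parity of D, and c = (b^2 - D)/(4a) must be an integer >= a.
Enumerate a = 1..22, b in [-a, a]:
  a=1: (1, 1, 364)  [1]
  a=2: (2, -1, 182), (2, 1, 182)  [2]
  a=3: (3, 3, 122)  [1]
  a=4: (4, -1, 91), (4, 1, 91)  [2]
  a=5: (5, 5, 74)  [1]
  a=6: (6, -3, 61), (6, 3, 61)  [2]
  a=7: (7, -1, 52), (7, 1, 52)  [2]
  a=8: (8, -7, 47), (8, 7, 47)  [2]
  a=9: none
  a=10: (10, -5, 37), (10, 5, 37)  [2]
  a=11: none
  a=12: (12, -9, 32), (12, 9, 32)  [2]
  a=13: (13, -1, 28), (13, 1, 28)  [2]
  a=14: (14, -13, 29), (14, -1, 26), (14, 1, 26), (14, 13, 29)  [4]
  a=15: (15, 15, 28)  [1]
  a=16: (16, -9, 24), (16, 9, 24)  [2]
  a=17..19: none
  a=20: (20, -15, 21), (20, 15, 21)  [2]
  a=21..22: none
Total reduced forms: 1 + 2 + 1 + 2 + 1 + 2 + 2 + 2 + 2 + 2 + 2 + 4 + 1 + 2 + 2 = 28
h = 28

28


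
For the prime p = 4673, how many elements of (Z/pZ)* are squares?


For prime p, the number of non-zero quadratic residues is (p-1)/2.
= (4673-1)/2
= 2336

2336


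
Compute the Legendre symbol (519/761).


p = 761 is prime, so compute (519/761) with the reciprocity algorithm (Jacobi-symbol steps: pull out 2s via (2/n), flip via reciprocity, reduce):
  reciprocity: (519/761) -> +(761/519)
  reduce: (242/519)
  pull out 2: (2/519) = +1  (since 519 mod 8 = 7)
  reciprocity: (121/519) -> +(519/121)
  reduce: (35/121)
  reciprocity: (35/121) -> +(121/35)
  reduce: (16/35)
  pull out 2: (2/35) = -1  (since 35 mod 8 = 3)
  pull out 2: (2/35) = -1  (since 35 mod 8 = 3)
  pull out 2: (2/35) = -1  (since 35 mod 8 = 3)
  pull out 2: (2/35) = -1  (since 35 mod 8 = 3)
  (1/35) = 1
Product of signs = 1
(519/761) = 1

1


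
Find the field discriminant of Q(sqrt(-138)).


For K = Q(sqrt(d)) with d squarefree: disc(K) = d if d = 1 mod 4, and disc(K) = 4d if d = 2 or 3 mod 4.
Here d = -138, and d mod 4 = 2.
d = 2 mod 4, not 1 (O_K = Z[sqrt(d)]), so disc(K) = 4d = 4 * (-138) = -552

-552


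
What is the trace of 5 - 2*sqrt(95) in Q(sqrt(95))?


Tr(a + b*sqrt(d)) = (a + b*sqrt(d)) + (a - b*sqrt(d)) = 2a
= 2 * (5)
= 10

10


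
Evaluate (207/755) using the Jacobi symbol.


Compute (207/755) via quadratic reciprocity:
  reciprocity: (207/755) -> -(755/207)
  reduce: (134/207)
  pull out 2: (2/207) = +1  (since 207 mod 8 = 7)
  reciprocity: (67/207) -> -(207/67)
  reduce: (6/67)
  pull out 2: (2/67) = -1  (since 67 mod 8 = 3)
  reciprocity: (3/67) -> -(67/3)
  reduce: (1/3)
  (1/3) = 1
Product of signs = 1

1


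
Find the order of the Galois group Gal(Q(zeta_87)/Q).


|Gal(Q(zeta_87)/Q)| = phi(87)
= 56

56


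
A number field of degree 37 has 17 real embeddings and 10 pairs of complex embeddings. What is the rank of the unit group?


By Dirichlet's unit theorem:
rank = r1 + r2 - 1
= 17 + 10 - 1
= 26

26


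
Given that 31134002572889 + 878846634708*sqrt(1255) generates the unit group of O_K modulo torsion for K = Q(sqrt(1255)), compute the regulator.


epsilon = 31134002572889 + 878846634708*sqrt(1255)
= 6.2268e+13
R = ln(6.2268e+13)
= 31.7625

31.7625


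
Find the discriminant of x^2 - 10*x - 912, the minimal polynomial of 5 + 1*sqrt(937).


The element 5 + 1*sqrt(937) has minimal polynomial:
x^2 - 10*x - 912
Discriminant = (-10)^2 - 4*(-912)
= 100 + 3648
= 3748

3748


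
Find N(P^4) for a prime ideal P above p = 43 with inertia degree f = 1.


N(P^a) = p^(a*f)
= 43^(4*1)
= 43^4
= 3418801

3418801


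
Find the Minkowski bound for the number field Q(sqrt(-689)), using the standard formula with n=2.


d = -689, d mod 4 = 3, so disc(K) = 4d = -2756; |disc(K)| = 2756
Imaginary quadratic field, so n = 2, s = r2 = 1, r1 = 0
M = (n!/n^n) * (4/pi)^s * sqrt(|disc(K)|) = (2!/2^2) * (4/pi)^1 * sqrt(2756)
= 0.5 * 1.273240 * 52.497619
= 33.4210

33.4210


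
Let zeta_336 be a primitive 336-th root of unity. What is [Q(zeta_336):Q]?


The degree equals Euler's totient phi(336).
336 = 2^4 * 3 * 7
phi(336) = 96

96


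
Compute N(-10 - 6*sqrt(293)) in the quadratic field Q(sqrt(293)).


N(a + b*sqrt(d)) = a^2 - d*b^2
= (-10)^2 - (293)*(-6)^2
= 100 - 10548
= -10448

-10448


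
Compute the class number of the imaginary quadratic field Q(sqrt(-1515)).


K = Q(sqrt(-1515)). d mod 4 = 1, so D = disc(K) = d = -1515
h(K) equals the number of primitive reduced positive-definite forms (a, b, c) = a*x^2 + b*x*y + c*y^2 with b^2 - 4ac = D,
where reduced means |b| <= a <= c, with b >= 0 whenever |b| = a or a = c, and primitive means gcd(a, b, c) = 1.
Reduced forces 3a^2 <= |D| = 1515, so 1 <= a <= 22; b must have the parity of D, and c = (b^2 - D)/(4a) must be an integer >= a.
Enumerate a = 1..22, b in [-a, a]:
  a=1: (1, 1, 379)  [1]
  a=2: none
  a=3: (3, 3, 127)  [1]
  a=4: none
  a=5: (5, 5, 77)  [1]
  a=6: none
  a=7: (7, -5, 55), (7, 5, 55)  [2]
  a=8..10: none
  a=11: (11, -5, 35), (11, 5, 35)  [2]
  a=12..14: none
  a=15: (15, 15, 29)  [1]
  a=16: none
  a=17: (17, -7, 23), (17, 7, 23)  [2]
  a=18: none
  a=19: (19, -9, 21), (19, 9, 21)  [2]
  a=20..22: none
Total reduced forms: 1 + 1 + 1 + 2 + 2 + 1 + 2 + 2 = 12
h = 12

12


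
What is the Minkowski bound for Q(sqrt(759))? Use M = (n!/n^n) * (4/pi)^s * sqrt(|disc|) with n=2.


d = 759, d mod 4 = 3, so disc(K) = 4d = 3036; |disc(K)| = 3036
Real quadratic field, so n = 2, s = r2 = 0, r1 = 2
M = (n!/n^n) * (4/pi)^s * sqrt(|disc(K)|) = (2!/2^2) * (4/pi)^0 * sqrt(3036)
= 0.5 * 1.000000 * 55.099909
= 27.5500

27.5500


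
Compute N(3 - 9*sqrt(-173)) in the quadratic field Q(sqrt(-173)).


N(a + b*sqrt(d)) = a^2 - d*b^2
= (3)^2 - (-173)*(-9)^2
= 9 + 14013
= 14022

14022


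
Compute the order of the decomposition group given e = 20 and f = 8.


|D_P| = e * f
= 20 * 8
= 160

160


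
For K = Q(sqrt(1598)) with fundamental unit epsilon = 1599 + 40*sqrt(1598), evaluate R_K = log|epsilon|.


epsilon = 1599 + 40*sqrt(1598)
= 3197.9997
R = ln(3197.9997)
= 8.0703

8.0703


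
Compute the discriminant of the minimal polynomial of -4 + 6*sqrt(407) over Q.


The element -4 + 6*sqrt(407) has minimal polynomial:
x^2 + 8*x - 14636
Discriminant = (8)^2 - 4*(-14636)
= 64 + 58544
= 58608

58608


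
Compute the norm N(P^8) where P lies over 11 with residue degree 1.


N(P^a) = p^(a*f)
= 11^(8*1)
= 11^8
= 214358881

214358881


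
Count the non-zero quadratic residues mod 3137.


For prime p, the number of non-zero quadratic residues is (p-1)/2.
= (3137-1)/2
= 1568

1568


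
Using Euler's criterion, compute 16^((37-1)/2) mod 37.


p = 37 is prime and the exponent is (p-1)/2 = 18, so by Euler's criterion 16^18 = (16/37) = +1 or -1 mod 37.
Compute by square-and-multiply:
  18 = 16 + 2 (binary 10010)
  Repeated squaring mod 37: 16^1 = 16, 16^2 = 34, 16^4 = 9, 16^8 = 7, 16^16 = 12
  16^18 = 16^16 * 16^2 = 12 * 34 mod 37
    12 * 34 = 408 = 1 mod 37
  16^18 = 1 mod 37
Result 1: 16 is a quadratic residue mod 37.
16^18 mod 37 = 1

1


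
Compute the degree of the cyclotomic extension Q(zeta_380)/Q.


The degree equals Euler's totient phi(380).
380 = 2^2 * 5 * 19
phi(380) = 144

144


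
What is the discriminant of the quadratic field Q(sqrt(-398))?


For K = Q(sqrt(d)) with d squarefree: disc(K) = d if d = 1 mod 4, and disc(K) = 4d if d = 2 or 3 mod 4.
Here d = -398, and d mod 4 = 2.
d = 2 mod 4, not 1 (O_K = Z[sqrt(d)]), so disc(K) = 4d = 4 * (-398) = -1592

-1592


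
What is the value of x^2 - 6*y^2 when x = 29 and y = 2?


x^2 - d*y^2
= 29^2 - 6*2^2
= 841 - 24
= 817

817


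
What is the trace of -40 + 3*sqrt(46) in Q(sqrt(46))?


Tr(a + b*sqrt(d)) = (a + b*sqrt(d)) + (a - b*sqrt(d)) = 2a
= 2 * (-40)
= -80

-80


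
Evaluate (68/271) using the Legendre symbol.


p = 271 is prime, so compute (68/271) with the reciprocity algorithm (Jacobi-symbol steps: pull out 2s via (2/n), flip via reciprocity, reduce):
  pull out 2: (2/271) = +1  (since 271 mod 8 = 7)
  pull out 2: (2/271) = +1  (since 271 mod 8 = 7)
  reciprocity: (17/271) -> +(271/17)
  reduce: (16/17)
  pull out 2: (2/17) = +1  (since 17 mod 8 = 1)
  pull out 2: (2/17) = +1  (since 17 mod 8 = 1)
  pull out 2: (2/17) = +1  (since 17 mod 8 = 1)
  pull out 2: (2/17) = +1  (since 17 mod 8 = 1)
  (1/17) = 1
Product of signs = 1
(68/271) = 1

1


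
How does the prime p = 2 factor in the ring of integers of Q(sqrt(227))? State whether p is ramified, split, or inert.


K = Q(sqrt(227)). Since d mod 4 = 3, disc(K) = 908.
Check p | disc: 908 mod 2 = 0.
p divides disc, so p ramifies: (p) = P^2 with e=2, f=1, g=1.
Therefore p is ramified.

ramified


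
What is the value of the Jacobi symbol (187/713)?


Compute (187/713) via quadratic reciprocity:
  reciprocity: (187/713) -> +(713/187)
  reduce: (152/187)
  pull out 2: (2/187) = -1  (since 187 mod 8 = 3)
  pull out 2: (2/187) = -1  (since 187 mod 8 = 3)
  pull out 2: (2/187) = -1  (since 187 mod 8 = 3)
  reciprocity: (19/187) -> -(187/19)
  reduce: (16/19)
  pull out 2: (2/19) = -1  (since 19 mod 8 = 3)
  pull out 2: (2/19) = -1  (since 19 mod 8 = 3)
  pull out 2: (2/19) = -1  (since 19 mod 8 = 3)
  pull out 2: (2/19) = -1  (since 19 mod 8 = 3)
  (1/19) = 1
Product of signs = 1

1


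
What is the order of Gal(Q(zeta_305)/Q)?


|Gal(Q(zeta_305)/Q)| = phi(305)
= 240

240


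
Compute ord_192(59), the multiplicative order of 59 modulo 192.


We want ord_192(59), the smallest k >= 1 with 59^k = 1 mod 192.
n = 192 = 2^6 * 3, phi(192) = 64; the order divides phi(n).
Divisors of 64: 1, 2, 4, 8, 16, 32, 64
Repeated squaring mod 192: 59^1 = 59, 59^2 = 25, 59^4 = 49, 59^8 = 97, 59^16 = 1, 59^32 = 1, 59^64 = 1
Test divisors in increasing order:
  k=1: 59^1 = 59 mod 192
  k=2: 59^2 = 25 mod 192
  k=4: 59^4 = 49 mod 192
  k=8: 59^8 = 97 mod 192
  k=16: 59^16 = 1 mod 192  <- first divisor giving 1
Order = 16

16


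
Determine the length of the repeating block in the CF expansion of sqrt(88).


Run the CF algorithm for sqrt(88).
a_0 = floor(sqrt(88)) = 9; set m_0=0, q_0=1.
Recurrence: m' = q*a - m,  q' = (d - m'^2)/q,  a' = floor((a_0 + m')/q').
  step 1: m=9, q=7, a=2
  step 2: m=5, q=9, a=1
  step 3: m=4, q=8, a=1
  step 4: m=4, q=9, a=1
  step 5: m=5, q=7, a=2
  step 6: m=9, q=1, a=18
a_6 = 2*a_0 = 18, so the period closes here.
sqrt(88) = [9; 2, 1, 1, 1, 2, 18]
Period length = 6

6


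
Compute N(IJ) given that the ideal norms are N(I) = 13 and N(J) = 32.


N(IJ) = N(I) * N(J)
= 13 * 32
= 416

416


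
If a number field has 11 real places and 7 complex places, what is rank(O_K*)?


By Dirichlet's unit theorem:
rank = r1 + r2 - 1
= 11 + 7 - 1
= 17

17


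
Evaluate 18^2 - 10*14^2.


x^2 - d*y^2
= 18^2 - 10*14^2
= 324 - 1960
= -1636

-1636


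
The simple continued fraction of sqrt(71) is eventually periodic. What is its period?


Run the CF algorithm for sqrt(71).
a_0 = floor(sqrt(71)) = 8; set m_0=0, q_0=1.
Recurrence: m' = q*a - m,  q' = (d - m'^2)/q,  a' = floor((a_0 + m')/q').
  step 1: m=8, q=7, a=2
  step 2: m=6, q=5, a=2
  step 3: m=4, q=11, a=1
  step 4: m=7, q=2, a=7
  step 5: m=7, q=11, a=1
  step 6: m=4, q=5, a=2
  step 7: m=6, q=7, a=2
  step 8: m=8, q=1, a=16
a_8 = 2*a_0 = 16, so the period closes here.
sqrt(71) = [8; 2, 2, 1, 7, 1, 2, 2, 16]
Period length = 8

8


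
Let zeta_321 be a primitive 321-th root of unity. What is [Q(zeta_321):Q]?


The degree equals Euler's totient phi(321).
321 = 3 * 107
phi(321) = 212

212


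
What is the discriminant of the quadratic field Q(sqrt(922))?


For K = Q(sqrt(d)) with d squarefree: disc(K) = d if d = 1 mod 4, and disc(K) = 4d if d = 2 or 3 mod 4.
Here d = 922, and d mod 4 = 2.
d = 2 mod 4, not 1 (O_K = Z[sqrt(d)]), so disc(K) = 4d = 4 * (922) = 3688

3688


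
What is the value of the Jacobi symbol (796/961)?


Compute (796/961) via quadratic reciprocity:
  pull out 2: (2/961) = +1  (since 961 mod 8 = 1)
  pull out 2: (2/961) = +1  (since 961 mod 8 = 1)
  reciprocity: (199/961) -> +(961/199)
  reduce: (165/199)
  reciprocity: (165/199) -> +(199/165)
  reduce: (34/165)
  pull out 2: (2/165) = -1  (since 165 mod 8 = 5)
  reciprocity: (17/165) -> +(165/17)
  reduce: (12/17)
  pull out 2: (2/17) = +1  (since 17 mod 8 = 1)
  pull out 2: (2/17) = +1  (since 17 mod 8 = 1)
  reciprocity: (3/17) -> +(17/3)
  reduce: (2/3)
  pull out 2: (2/3) = -1  (since 3 mod 8 = 3)
  (1/3) = 1
Product of signs = 1

1


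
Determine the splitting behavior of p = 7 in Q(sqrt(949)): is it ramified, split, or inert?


K = Q(sqrt(949)). Since d mod 4 = 1, disc(K) = 949.
Check p | disc: 949 mod 7 = 4.
p does not divide disc. Compute Legendre symbol (d/p):
4^((7-1)/2) mod 7 = 1
(d/p) = 1, so p splits: (p) = P*P' with e=1, f=1, g=2.
Therefore p is split.

split


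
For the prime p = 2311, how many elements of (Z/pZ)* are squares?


For prime p, the number of non-zero quadratic residues is (p-1)/2.
= (2311-1)/2
= 1155

1155


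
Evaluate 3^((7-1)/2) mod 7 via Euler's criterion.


p = 7 is prime and the exponent is (p-1)/2 = 3, so by Euler's criterion 3^3 = (3/7) = +1 or -1 mod 7.
Compute by square-and-multiply:
  3 = 2 + 1 (binary 11)
  Repeated squaring mod 7: 3^1 = 3, 3^2 = 2
  3^3 = 3^2 * 3^1 = 2 * 3 mod 7
    2 * 3 = 6 = 6 mod 7
  3^3 = 6 mod 7
Result 6 = p - 1 = -1 mod 7: 3 is a quadratic non-residue mod 7. As a residue in [0, p-1] the value is 6.
3^3 mod 7 = 6

6


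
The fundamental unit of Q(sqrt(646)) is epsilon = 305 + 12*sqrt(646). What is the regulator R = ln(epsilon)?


epsilon = 305 + 12*sqrt(646)
= 609.9984
R = ln(609.9984)
= 6.4135

6.4135


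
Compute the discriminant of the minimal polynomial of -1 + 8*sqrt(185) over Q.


The element -1 + 8*sqrt(185) has minimal polynomial:
x^2 + 2*x - 11839
Discriminant = (2)^2 - 4*(-11839)
= 4 + 47356
= 47360

47360


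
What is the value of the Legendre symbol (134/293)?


p = 293 is prime, so compute (134/293) with the reciprocity algorithm (Jacobi-symbol steps: pull out 2s via (2/n), flip via reciprocity, reduce):
  pull out 2: (2/293) = -1  (since 293 mod 8 = 5)
  reciprocity: (67/293) -> +(293/67)
  reduce: (25/67)
  reciprocity: (25/67) -> +(67/25)
  reduce: (17/25)
  reciprocity: (17/25) -> +(25/17)
  reduce: (8/17)
  pull out 2: (2/17) = +1  (since 17 mod 8 = 1)
  pull out 2: (2/17) = +1  (since 17 mod 8 = 1)
  pull out 2: (2/17) = +1  (since 17 mod 8 = 1)
  (1/17) = 1
Product of signs = -1
(134/293) = -1

-1


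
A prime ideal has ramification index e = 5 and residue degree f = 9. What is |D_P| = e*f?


|D_P| = e * f
= 5 * 9
= 45

45


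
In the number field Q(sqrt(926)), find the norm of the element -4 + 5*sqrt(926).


N(a + b*sqrt(d)) = a^2 - d*b^2
= (-4)^2 - (926)*(5)^2
= 16 - 23150
= -23134

-23134


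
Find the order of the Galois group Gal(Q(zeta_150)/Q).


|Gal(Q(zeta_150)/Q)| = phi(150)
= 40

40


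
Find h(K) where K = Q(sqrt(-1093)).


K = Q(sqrt(-1093)). d mod 4 = 3, so D = disc(K) = 4d = -4372
h(K) equals the number of primitive reduced positive-definite forms (a, b, c) = a*x^2 + b*x*y + c*y^2 with b^2 - 4ac = D,
where reduced means |b| <= a <= c, with b >= 0 whenever |b| = a or a = c, and primitive means gcd(a, b, c) = 1.
Reduced forces 3a^2 <= |D| = 4372, so 1 <= a <= 38; b must have the parity of D, and c = (b^2 - D)/(4a) must be an integer >= a.
Enumerate a = 1..38, b in [-a, a]:
  a=1: (1, 0, 1093)  [1]
  a=2: (2, 2, 547)  [1]
  a=3..12: none
  a=13: (13, -10, 86), (13, 10, 86)  [2]
  a=14..18: none
  a=19: (19, -6, 58), (19, 6, 58)  [2]
  a=20..25: none
  a=26: (26, -10, 43), (26, 10, 43)  [2]
  a=27..28: none
  a=29: (29, -6, 38), (29, 6, 38)  [2]
  a=30..38: none
Total reduced forms: 1 + 1 + 2 + 2 + 2 + 2 = 10
h = 10

10


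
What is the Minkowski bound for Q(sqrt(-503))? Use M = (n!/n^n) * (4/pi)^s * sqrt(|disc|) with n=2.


d = -503, d mod 4 = 1, so disc(K) = d = -503; |disc(K)| = 503
Imaginary quadratic field, so n = 2, s = r2 = 1, r1 = 0
M = (n!/n^n) * (4/pi)^s * sqrt(|disc(K)|) = (2!/2^2) * (4/pi)^1 * sqrt(503)
= 0.5 * 1.273240 * 22.427661
= 14.2779

14.2779


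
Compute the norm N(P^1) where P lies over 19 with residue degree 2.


N(P^a) = p^(a*f)
= 19^(1*2)
= 19^2
= 361

361


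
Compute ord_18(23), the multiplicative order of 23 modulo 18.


We want ord_18(23), the smallest k >= 1 with 23^k = 1 mod 18.
n = 18 = 2 * 3^2, phi(18) = 6; the order divides phi(n).
Divisors of 6: 1, 2, 3, 6
Repeated squaring mod 18: 23^1 = 5, 23^2 = 7, 23^4 = 13
Test divisors in increasing order:
  k=1: 23^1 = 5 mod 18
  k=2: 23^2 = 7 mod 18
  k=3: 23^3 = 7 * 5 = 17 mod 18
  k=6: 23^6 = 13 * 7 = 1 mod 18  <- first divisor giving 1
Order = 6

6


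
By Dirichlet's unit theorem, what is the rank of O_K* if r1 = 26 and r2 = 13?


By Dirichlet's unit theorem:
rank = r1 + r2 - 1
= 26 + 13 - 1
= 38

38


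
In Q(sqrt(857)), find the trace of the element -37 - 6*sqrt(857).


Tr(a + b*sqrt(d)) = (a + b*sqrt(d)) + (a - b*sqrt(d)) = 2a
= 2 * (-37)
= -74

-74


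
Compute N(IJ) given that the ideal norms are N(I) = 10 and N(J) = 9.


N(IJ) = N(I) * N(J)
= 10 * 9
= 90

90


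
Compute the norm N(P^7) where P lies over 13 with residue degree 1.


N(P^a) = p^(a*f)
= 13^(7*1)
= 13^7
= 62748517

62748517


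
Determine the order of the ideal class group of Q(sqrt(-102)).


K = Q(sqrt(-102)). d mod 4 = 2, so D = disc(K) = 4d = -408
h(K) equals the number of primitive reduced positive-definite forms (a, b, c) = a*x^2 + b*x*y + c*y^2 with b^2 - 4ac = D,
where reduced means |b| <= a <= c, with b >= 0 whenever |b| = a or a = c, and primitive means gcd(a, b, c) = 1.
Reduced forces 3a^2 <= |D| = 408, so 1 <= a <= 11; b must have the parity of D, and c = (b^2 - D)/(4a) must be an integer >= a.
Enumerate a = 1..11, b in [-a, a]:
  a=1: (1, 0, 102)  [1]
  a=2: (2, 0, 51)  [1]
  a=3: (3, 0, 34)  [1]
  a=4..5: none
  a=6: (6, 0, 17)  [1]
  a=7..11: none
Total reduced forms: 1 + 1 + 1 + 1 = 4
h = 4

4
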